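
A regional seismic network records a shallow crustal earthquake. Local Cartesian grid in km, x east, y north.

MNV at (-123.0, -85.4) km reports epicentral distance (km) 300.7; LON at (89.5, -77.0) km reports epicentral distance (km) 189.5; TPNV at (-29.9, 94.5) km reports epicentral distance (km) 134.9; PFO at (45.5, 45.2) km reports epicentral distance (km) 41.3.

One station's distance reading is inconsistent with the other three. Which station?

PFO

Solve using three stations at a time. Using MNV, LON, TPNV (subtract circle equations pairwise → linear system) gives (x, y) ≈ (103.9, 112.0).
Distances from that point to each station vs reported:
  MNV: calculated 300.7 vs reported 300.7 → residual 0.0 km
  LON: calculated 189.5 vs reported 189.5 → residual 0.0 km
  TPNV: calculated 134.9 vs reported 134.9 → residual 0.0 km
  PFO: calculated 88.7 vs reported 41.3 → residual 47.4 km
MNV, LON, TPNV are mutually consistent (residuals ≈ 0); PFO is off by 47.4 km.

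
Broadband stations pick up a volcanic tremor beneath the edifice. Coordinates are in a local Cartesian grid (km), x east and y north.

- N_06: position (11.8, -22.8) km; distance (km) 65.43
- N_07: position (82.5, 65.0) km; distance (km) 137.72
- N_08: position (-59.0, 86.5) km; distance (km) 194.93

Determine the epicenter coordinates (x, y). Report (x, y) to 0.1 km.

Circle about each station: (x − 11.8)² + (y + 22.8)² = 65.43²; (x − 82.5)² + (y − 65.0)² = 137.72²; (x + 59.0)² + (y − 86.5)² = 194.93².
Subtracting the N_06 equation from the N_07 and N_08 equations removes the quadratic terms:
141.4 x + 175.6 y = -4313.54
-141.6 x + 218.6 y = -23412.45
Solving the 2×2 system: x ≈ 56.8, y ≈ -70.3 km.

x ≈ 56.8 km, y ≈ -70.3 km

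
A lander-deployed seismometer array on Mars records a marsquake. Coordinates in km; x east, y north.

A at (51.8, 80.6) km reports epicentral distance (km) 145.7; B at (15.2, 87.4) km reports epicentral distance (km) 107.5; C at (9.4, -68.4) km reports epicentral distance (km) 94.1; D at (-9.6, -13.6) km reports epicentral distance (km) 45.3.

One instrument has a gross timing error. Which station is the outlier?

A

Solve using three stations at a time. Using B, C, D (subtract circle equations pairwise → linear system) gives (x, y) ≈ (-51.6, 3.2).
Distances from that point to each station vs reported:
  A: calculated 129.2 vs reported 145.7 → residual 16.5 km
  B: calculated 107.5 vs reported 107.5 → residual 0.0 km
  C: calculated 94.1 vs reported 94.1 → residual 0.0 km
  D: calculated 45.2 vs reported 45.3 → residual 0.1 km
B, C, D are mutually consistent (residuals ≈ 0); A is off by 16.5 km.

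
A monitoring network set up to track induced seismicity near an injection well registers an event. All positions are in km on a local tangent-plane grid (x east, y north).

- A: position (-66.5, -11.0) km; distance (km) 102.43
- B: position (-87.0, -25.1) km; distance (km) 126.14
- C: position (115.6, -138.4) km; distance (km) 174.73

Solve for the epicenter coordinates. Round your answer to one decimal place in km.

Circle about each station: (x + 66.5)² + (y + 11.0)² = 102.43²; (x + 87.0)² + (y + 25.1)² = 126.14²; (x − 115.6)² + (y + 138.4)² = 174.73².
Subtracting the A equation from the B and C equations removes the quadratic terms:
-41.0 x − 28.2 y = -1763.63
364.2 x − 254.8 y = 7936.00
Solving the 2×2 system: x ≈ 32.5, y ≈ 15.3 km.
Check against A (with the unrounded x, y): √((x + 66.5)²+(y + 11.0)²) = 102.43 ≈ 102.43 km. ✓

32.5 km east, 15.3 km north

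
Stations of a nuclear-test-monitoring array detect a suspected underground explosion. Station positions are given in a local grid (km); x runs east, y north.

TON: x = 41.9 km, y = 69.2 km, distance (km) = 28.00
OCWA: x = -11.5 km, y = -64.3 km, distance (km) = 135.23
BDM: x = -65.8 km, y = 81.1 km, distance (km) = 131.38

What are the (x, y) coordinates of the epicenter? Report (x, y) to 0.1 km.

61.7 km east, 49.4 km north

Circle about each station: (x − 41.9)² + (y − 69.2)² = 28.00²; (x + 11.5)² + (y + 64.3)² = 135.23²; (x + 65.8)² + (y − 81.1)² = 131.38².
Subtracting the TON equation from the OCWA and BDM equations removes the quadratic terms:
-106.8 x − 267.0 y = -19780.66
-215.4 x + 23.8 y = -12114.10
Solving the 2×2 system: x ≈ 61.7, y ≈ 49.4 km.
Check against TON (with the unrounded x, y): √((x − 41.9)²+(y − 69.2)²) = 28.00 ≈ 28.00 km. ✓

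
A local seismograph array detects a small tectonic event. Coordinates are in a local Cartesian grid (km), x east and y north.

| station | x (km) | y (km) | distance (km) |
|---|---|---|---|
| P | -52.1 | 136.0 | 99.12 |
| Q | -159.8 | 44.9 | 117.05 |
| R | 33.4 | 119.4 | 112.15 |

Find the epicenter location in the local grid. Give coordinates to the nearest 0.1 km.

Circle about each station: (x + 52.1)² + (y − 136.0)² = 99.12²; (x + 159.8)² + (y − 44.9)² = 117.05²; (x − 33.4)² + (y − 119.4)² = 112.15².
Subtracting the P equation from the Q and R equations removes the quadratic terms:
-215.4 x − 182.2 y = 2465.71
171.0 x − 33.2 y = -8591.34
Solving the 2×2 system: x ≈ -43.0, y ≈ 37.3 km.

x ≈ -43.0 km, y ≈ 37.3 km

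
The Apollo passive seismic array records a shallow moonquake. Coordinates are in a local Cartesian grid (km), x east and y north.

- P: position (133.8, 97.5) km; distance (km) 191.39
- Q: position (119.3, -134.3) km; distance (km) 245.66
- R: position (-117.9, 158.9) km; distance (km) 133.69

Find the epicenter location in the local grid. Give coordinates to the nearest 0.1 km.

(-49.9, 43.8)

Circle about each station: (x − 133.8)² + (y − 97.5)² = 191.39²; (x − 119.3)² + (y + 134.3)² = 245.66²; (x + 117.9)² + (y − 158.9)² = 133.69².
Subtracting the P equation from the Q and R equations removes the quadratic terms:
-29.0 x − 463.6 y = -18858.41
-503.4 x + 122.8 y = 30498.05
Solving the 2×2 system: x ≈ -49.9, y ≈ 43.8 km.
Check against P (with the unrounded x, y): √((x − 133.8)²+(y − 97.5)²) = 191.39 ≈ 191.39 km. ✓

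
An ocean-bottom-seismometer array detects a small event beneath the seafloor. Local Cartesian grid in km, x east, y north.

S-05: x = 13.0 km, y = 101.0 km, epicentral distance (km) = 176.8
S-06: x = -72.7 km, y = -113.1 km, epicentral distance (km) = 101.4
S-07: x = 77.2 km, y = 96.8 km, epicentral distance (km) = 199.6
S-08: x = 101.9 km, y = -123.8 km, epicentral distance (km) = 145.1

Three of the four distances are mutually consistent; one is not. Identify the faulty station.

S-06

Solve using three stations at a time. Using S-05, S-07, S-08 (subtract circle equations pairwise → linear system) gives (x, y) ≈ (-32.8, -69.8).
Distances from that point to each station vs reported:
  S-05: calculated 176.8 vs reported 176.8 → residual 0.0 km
  S-06: calculated 58.9 vs reported 101.4 → residual 42.5 km
  S-07: calculated 199.6 vs reported 199.6 → residual 0.0 km
  S-08: calculated 145.1 vs reported 145.1 → residual 0.0 km
S-05, S-07, S-08 are mutually consistent (residuals ≈ 0); S-06 is off by 42.5 km.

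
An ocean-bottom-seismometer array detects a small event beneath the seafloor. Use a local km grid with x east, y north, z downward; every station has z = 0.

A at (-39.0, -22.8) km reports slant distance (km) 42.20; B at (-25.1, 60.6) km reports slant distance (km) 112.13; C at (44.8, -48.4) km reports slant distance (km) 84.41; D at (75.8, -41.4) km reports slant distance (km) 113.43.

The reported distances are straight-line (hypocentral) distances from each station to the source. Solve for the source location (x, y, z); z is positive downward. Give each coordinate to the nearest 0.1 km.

Each station gives a sphere (x−x_i)² + (y−y_i)² + z² = d_i² (stations at z=0).
Subtracting the A sphere from B and C: z² cancels, leaving linear equations in x and y:
27.8 x + 166.8 y = -8530.77
167.6 x − 51.2 y = -3035.45
Solving: x ≈ -32.101, y ≈ -45.794 km (keep extra digits for the depth step; rounded: -32.1, -45.8).
Then from the A sphere: z² = 42.20² − (x + 39.0)² − (y + 22.8)² with x = -32.101, y = -45.794, so z ≈ 34.706 ≈ 34.7 km.

x ≈ -32.1 km, y ≈ -45.8 km, depth ≈ 34.7 km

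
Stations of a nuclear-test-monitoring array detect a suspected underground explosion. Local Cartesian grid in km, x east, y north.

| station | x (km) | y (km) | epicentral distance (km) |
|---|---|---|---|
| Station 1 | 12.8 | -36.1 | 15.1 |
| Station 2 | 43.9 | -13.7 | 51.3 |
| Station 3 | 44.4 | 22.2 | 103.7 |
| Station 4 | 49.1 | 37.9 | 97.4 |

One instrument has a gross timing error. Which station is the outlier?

Station 3

Solve using three stations at a time. Using Station 1, Station 2, Station 4 (subtract circle equations pairwise → linear system) gives (x, y) ≈ (8.1, -50.5).
Distances from that point to each station vs reported:
  Station 1: calculated 15.1 vs reported 15.1 → residual 0.0 km
  Station 2: calculated 51.3 vs reported 51.3 → residual 0.0 km
  Station 3: calculated 81.2 vs reported 103.7 → residual 22.5 km
  Station 4: calculated 97.4 vs reported 97.4 → residual 0.0 km
Station 1, Station 2, Station 4 are mutually consistent (residuals ≈ 0); Station 3 is off by 22.5 km.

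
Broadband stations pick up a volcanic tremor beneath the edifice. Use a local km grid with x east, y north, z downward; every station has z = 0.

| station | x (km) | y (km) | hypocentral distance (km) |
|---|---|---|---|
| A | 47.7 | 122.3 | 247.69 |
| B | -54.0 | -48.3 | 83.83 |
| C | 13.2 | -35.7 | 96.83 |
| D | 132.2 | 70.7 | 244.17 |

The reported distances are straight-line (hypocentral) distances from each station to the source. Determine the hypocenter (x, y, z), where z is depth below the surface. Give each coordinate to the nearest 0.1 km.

Each station gives a sphere (x−x_i)² + (y−y_i)² + z² = d_i² (stations at z=0).
Subtracting the A sphere from B and C: z² cancels, leaving linear equations in x and y:
-203.4 x − 341.2 y = 42339.18
-69.0 x − 316.0 y = 36190.44
Solving: x ≈ -25.312, y ≈ -109.000 km (keep extra digits for the depth step; rounded: -25.3, -109.0).
Then from the A sphere: z² = 247.69² − (x − 47.7)² − (y − 122.3)² with x = -25.312, y = -109.000, so z ≈ 50.199 ≈ 50.2 km.

(-25.3, -109.0, 50.2)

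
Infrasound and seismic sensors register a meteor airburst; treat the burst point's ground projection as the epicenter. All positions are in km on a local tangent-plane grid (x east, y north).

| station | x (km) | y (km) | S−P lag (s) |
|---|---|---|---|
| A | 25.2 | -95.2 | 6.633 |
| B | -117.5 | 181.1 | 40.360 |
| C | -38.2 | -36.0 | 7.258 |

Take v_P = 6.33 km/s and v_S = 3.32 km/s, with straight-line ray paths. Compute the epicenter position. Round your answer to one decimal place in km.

x ≈ -19.5 km, y ≈ -83.1 km

Distance from S−P lag: d = Δt · v_P v_S / (v_P − v_S) = Δt · (6.33·3.32)/(6.33−3.32) ≈ 6.9819·Δt.
So d_A = 46.31, d_B = 281.79, d_C = 50.67 km.
Circle about each station: (x − 25.2)² + (y + 95.2)² = 46.31²; (x + 117.5)² + (y − 181.1)² = 281.79²; (x + 38.2)² + (y + 36.0)² = 50.67².
Subtracting the A equation from the B and C equations removes the quadratic terms:
-285.4 x + 552.6 y = -40355.61
-126.8 x + 118.4 y = -7365.67
Solving the 2×2 system: x ≈ -19.5, y ≈ -83.1 km.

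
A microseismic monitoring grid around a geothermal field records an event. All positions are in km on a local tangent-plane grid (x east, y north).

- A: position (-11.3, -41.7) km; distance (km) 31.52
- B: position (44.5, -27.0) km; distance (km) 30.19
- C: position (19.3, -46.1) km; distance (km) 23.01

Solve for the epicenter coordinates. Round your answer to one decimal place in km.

x ≈ 14.5 km, y ≈ -23.6 km

Circle about each station: (x + 11.3)² + (y + 41.7)² = 31.52²; (x − 44.5)² + (y + 27.0)² = 30.19²; (x − 19.3)² + (y + 46.1)² = 23.01².
Subtracting the A equation from the B and C equations removes the quadratic terms:
111.6 x + 29.4 y = 924.74
61.2 x − 8.8 y = 1095.17
Solving the 2×2 system: x ≈ 14.5, y ≈ -23.6 km.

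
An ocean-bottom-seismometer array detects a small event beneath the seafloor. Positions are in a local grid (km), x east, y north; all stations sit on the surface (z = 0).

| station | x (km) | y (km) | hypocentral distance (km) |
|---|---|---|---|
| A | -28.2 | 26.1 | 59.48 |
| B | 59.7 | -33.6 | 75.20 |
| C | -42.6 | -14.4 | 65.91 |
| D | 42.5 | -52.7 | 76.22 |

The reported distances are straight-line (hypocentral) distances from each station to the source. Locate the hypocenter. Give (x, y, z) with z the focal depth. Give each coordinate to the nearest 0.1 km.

(6.8, 0.8, 40.9)

Each station gives a sphere (x−x_i)² + (y−y_i)² + z² = d_i² (stations at z=0).
Subtracting the A sphere from B and C: z² cancels, leaving linear equations in x and y:
175.8 x − 119.4 y = 1099.43
-28.8 x − 81.0 y = -260.59
Solving: x ≈ 6.797, y ≈ 0.800 km (keep extra digits for the depth step; rounded: 6.8, 0.8).
Then from the A sphere: z² = 59.48² − (x + 28.2)² − (y − 26.1)² with x = 6.797, y = 0.800, so z ≈ 40.902 ≈ 40.9 km.
Check against D (with the unrounded solution): distance 76.22 ≈ 76.22 km. ✓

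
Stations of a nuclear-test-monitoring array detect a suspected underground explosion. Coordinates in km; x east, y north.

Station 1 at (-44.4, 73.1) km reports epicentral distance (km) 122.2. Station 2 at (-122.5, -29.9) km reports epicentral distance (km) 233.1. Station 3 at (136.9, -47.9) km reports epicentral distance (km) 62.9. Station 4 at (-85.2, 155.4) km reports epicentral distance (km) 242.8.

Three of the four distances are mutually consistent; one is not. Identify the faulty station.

Station 1

Solve using three stations at a time. Using Station 2, Station 3, Station 4 (subtract circle equations pairwise → linear system) gives (x, y) ≈ (107.5, 7.7).
Distances from that point to each station vs reported:
  Station 1: calculated 165.4 vs reported 122.2 → residual 43.2 km
  Station 2: calculated 233.1 vs reported 233.1 → residual 0.0 km
  Station 3: calculated 62.9 vs reported 62.9 → residual 0.0 km
  Station 4: calculated 242.8 vs reported 242.8 → residual 0.0 km
Station 2, Station 3, Station 4 are mutually consistent (residuals ≈ 0); Station 1 is off by 43.2 km.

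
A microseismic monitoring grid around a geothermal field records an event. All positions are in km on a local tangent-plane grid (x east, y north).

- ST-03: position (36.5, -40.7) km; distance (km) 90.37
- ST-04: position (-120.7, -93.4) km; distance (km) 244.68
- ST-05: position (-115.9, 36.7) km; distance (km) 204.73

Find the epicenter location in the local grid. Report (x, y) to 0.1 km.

88.8 km east, 33.0 km north

Circle about each station: (x − 36.5)² + (y + 40.7)² = 90.37²; (x + 120.7)² + (y + 93.4)² = 244.68²; (x + 115.9)² + (y − 36.7)² = 204.73².
Subtracting pairs of circle equations eliminates x²+y² and gives linear equations (the radical axes):
-314.4 x − 105.4 y = -31398.26
-304.8 x + 154.8 y = -21956.68
Solving the 2×2 system: x ≈ 88.8, y ≈ 33.0 km.
Check against ST-03 (with the unrounded x, y): √((x − 36.5)²+(y + 40.7)²) = 90.38 ≈ 90.37 km. ✓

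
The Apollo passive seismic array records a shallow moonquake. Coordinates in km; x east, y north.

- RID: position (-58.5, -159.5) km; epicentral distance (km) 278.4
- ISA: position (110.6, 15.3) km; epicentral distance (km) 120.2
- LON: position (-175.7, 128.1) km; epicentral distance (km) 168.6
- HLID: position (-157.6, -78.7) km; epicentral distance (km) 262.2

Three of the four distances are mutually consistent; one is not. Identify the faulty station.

Solve using three stations at a time. Using RID, ISA, HLID (subtract circle equations pairwise → linear system) gives (x, y) ≈ (30.0, 104.4).
Distances from that point to each station vs reported:
  RID: calculated 278.4 vs reported 278.4 → residual 0.0 km
  ISA: calculated 120.2 vs reported 120.2 → residual 0.0 km
  LON: calculated 207.1 vs reported 168.6 → residual 38.5 km
  HLID: calculated 262.2 vs reported 262.2 → residual 0.0 km
RID, ISA, HLID are mutually consistent (residuals ≈ 0); LON is off by 38.5 km.

LON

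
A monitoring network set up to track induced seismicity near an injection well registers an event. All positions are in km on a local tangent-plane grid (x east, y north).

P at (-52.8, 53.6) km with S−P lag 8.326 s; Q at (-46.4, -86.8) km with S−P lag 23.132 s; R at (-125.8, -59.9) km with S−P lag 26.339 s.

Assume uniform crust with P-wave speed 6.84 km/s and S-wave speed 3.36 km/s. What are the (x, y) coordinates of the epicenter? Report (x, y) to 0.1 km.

Distance from S−P lag: d = Δt · v_P v_S / (v_P − v_S) = Δt · (6.84·3.36)/(6.84−3.36) ≈ 6.6041·Δt.
So d_P = 54.99, d_Q = 152.77, d_R = 173.95 km.
Circle about each station: (x + 52.8)² + (y − 53.6)² = 54.99²; (x + 46.4)² + (y + 86.8)² = 152.77²; (x + 125.8)² + (y + 59.9)² = 173.95².
Subtracting pairs of circle equations eliminates x²+y² and gives linear equations (the radical axes):
12.8 x − 280.8 y = -16288.37
-146.0 x − 227.0 y = -13481.85
Solving the 2×2 system: x ≈ 2.0, y ≈ 58.1 km.

(2.0, 58.1)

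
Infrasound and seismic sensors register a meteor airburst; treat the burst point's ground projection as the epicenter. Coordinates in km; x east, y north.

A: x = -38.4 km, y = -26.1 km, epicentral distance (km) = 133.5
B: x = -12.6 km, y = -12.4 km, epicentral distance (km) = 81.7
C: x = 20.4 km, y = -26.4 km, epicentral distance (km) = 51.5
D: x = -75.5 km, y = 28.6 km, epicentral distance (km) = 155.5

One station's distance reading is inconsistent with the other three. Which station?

Solve using three stations at a time. Using B, C, D (subtract circle equations pairwise → linear system) gives (x, y) ≈ (41.9, -73.6).
Distances from that point to each station vs reported:
  A: calculated 93.3 vs reported 133.5 → residual 40.2 km
  B: calculated 81.9 vs reported 81.7 → residual 0.2 km
  C: calculated 51.8 vs reported 51.5 → residual 0.3 km
  D: calculated 155.6 vs reported 155.5 → residual 0.1 km
B, C, D are mutually consistent (residuals ≈ 0); A is off by 40.2 km.

A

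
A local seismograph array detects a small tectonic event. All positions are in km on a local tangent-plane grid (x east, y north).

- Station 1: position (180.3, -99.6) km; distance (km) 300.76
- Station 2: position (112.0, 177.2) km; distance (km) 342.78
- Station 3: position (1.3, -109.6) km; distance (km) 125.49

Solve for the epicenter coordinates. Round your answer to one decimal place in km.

(-119.5, -75.6)

Circle about each station: (x − 180.3)² + (y + 99.6)² = 300.76²; (x − 112.0)² + (y − 177.2)² = 342.78²; (x − 1.3)² + (y + 109.6)² = 125.49².
Subtracting the Station 1 equation from the Station 2 and Station 3 equations removes the quadratic terms:
-136.6 x + 553.6 y = -25525.96
-358.0 x − 20.0 y = 44294.44
Solving the 2×2 system: x ≈ -119.5, y ≈ -75.6 km.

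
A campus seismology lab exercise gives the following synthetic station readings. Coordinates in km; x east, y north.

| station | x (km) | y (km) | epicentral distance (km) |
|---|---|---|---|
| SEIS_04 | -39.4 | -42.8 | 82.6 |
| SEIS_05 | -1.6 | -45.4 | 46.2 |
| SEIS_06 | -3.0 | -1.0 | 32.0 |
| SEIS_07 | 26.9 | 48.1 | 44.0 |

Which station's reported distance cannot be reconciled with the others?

Solve using three stations at a time. Using SEIS_04, SEIS_06, SEIS_07 (subtract circle equations pairwise → linear system) gives (x, y) ≈ (28.5, 4.2).
Distances from that point to each station vs reported:
  SEIS_04: calculated 82.6 vs reported 82.6 → residual 0.0 km
  SEIS_05: calculated 58.0 vs reported 46.2 → residual 11.8 km
  SEIS_06: calculated 31.9 vs reported 32.0 → residual 0.1 km
  SEIS_07: calculated 43.9 vs reported 44.0 → residual 0.1 km
SEIS_04, SEIS_06, SEIS_07 are mutually consistent (residuals ≈ 0); SEIS_05 is off by 11.8 km.

SEIS_05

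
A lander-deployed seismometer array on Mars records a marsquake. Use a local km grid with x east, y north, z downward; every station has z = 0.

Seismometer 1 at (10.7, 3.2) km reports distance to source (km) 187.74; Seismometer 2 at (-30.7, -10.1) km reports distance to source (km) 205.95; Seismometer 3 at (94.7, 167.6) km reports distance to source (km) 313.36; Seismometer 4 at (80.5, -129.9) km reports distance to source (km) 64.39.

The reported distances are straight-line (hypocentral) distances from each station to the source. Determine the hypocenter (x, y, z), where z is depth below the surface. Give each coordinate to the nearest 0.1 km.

x ≈ 120.7 km, y ≈ -140.8 km, depth ≈ 49.1 km

Each station gives a sphere (x−x_i)² + (y−y_i)² + z² = d_i² (stations at z=0).
Subtracting the Seismometer 1 sphere from Seismometer 2 and Seismometer 3: z² cancels, leaving linear equations in x and y:
-82.8 x − 26.6 y = -6249.32
168.0 x + 328.8 y = -26015.06
Solving: x ≈ 120.707, y ≈ -140.796 km (keep extra digits for the depth step; rounded: 120.7, -140.8).
Then from the Seismometer 1 sphere: z² = 187.74² − (x − 10.7)² − (y − 3.2)² with x = 120.707, y = -140.796, so z ≈ 49.091 ≈ 49.1 km.
Check against Seismometer 4 (with the unrounded solution): distance 64.38 ≈ 64.39 km. ✓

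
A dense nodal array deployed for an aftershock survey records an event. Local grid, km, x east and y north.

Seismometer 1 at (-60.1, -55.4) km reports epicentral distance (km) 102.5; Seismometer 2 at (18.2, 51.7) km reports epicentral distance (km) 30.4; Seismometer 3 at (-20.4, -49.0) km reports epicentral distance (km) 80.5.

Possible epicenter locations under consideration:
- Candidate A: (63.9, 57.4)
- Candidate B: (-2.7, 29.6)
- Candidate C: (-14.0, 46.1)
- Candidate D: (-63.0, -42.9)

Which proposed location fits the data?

Candidate B

For each candidate, compare |candidate − station| to the reported distance:
Candidate A: residuals Seismometer 1 65.1, Seismometer 2 15.7, Seismometer 3 55.2 → max 65.1 km
Candidate B: residuals Seismometer 1 0.1, Seismometer 2 0.0, Seismometer 3 0.1 → max 0.1 km
Candidate C: residuals Seismometer 1 9.0, Seismometer 2 2.3, Seismometer 3 14.8 → max 14.8 km
Candidate D: residuals Seismometer 1 89.7, Seismometer 2 94.3, Seismometer 3 37.5 → max 94.3 km
Only Candidate B has all residuals ≈ 0.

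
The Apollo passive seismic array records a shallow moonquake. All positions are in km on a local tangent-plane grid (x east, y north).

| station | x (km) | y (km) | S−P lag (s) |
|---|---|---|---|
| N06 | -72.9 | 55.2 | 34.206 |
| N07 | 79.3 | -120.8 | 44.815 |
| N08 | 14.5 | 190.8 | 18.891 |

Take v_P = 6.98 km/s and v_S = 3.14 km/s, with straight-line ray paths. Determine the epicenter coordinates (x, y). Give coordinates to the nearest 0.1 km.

Distance from S−P lag: d = Δt · v_P v_S / (v_P − v_S) = Δt · (6.98·3.14)/(6.98−3.14) ≈ 5.7076·Δt.
So d_N06 = 195.23, d_N07 = 255.79, d_N08 = 107.82 km.
Circle about each station: (x + 72.9)² + (y − 55.2)² = 195.23²; (x − 79.3)² + (y + 120.8)² = 255.79²; (x − 14.5)² + (y − 190.8)² = 107.82².
Subtracting the N06 equation from the N07 and N08 equations removes the quadratic terms:
304.4 x − 352.0 y = -14794.09
174.8 x + 271.2 y = 54743.04
Solving the 2×2 system: x ≈ 105.9, y ≈ 133.6 km.

x ≈ 105.9 km, y ≈ 133.6 km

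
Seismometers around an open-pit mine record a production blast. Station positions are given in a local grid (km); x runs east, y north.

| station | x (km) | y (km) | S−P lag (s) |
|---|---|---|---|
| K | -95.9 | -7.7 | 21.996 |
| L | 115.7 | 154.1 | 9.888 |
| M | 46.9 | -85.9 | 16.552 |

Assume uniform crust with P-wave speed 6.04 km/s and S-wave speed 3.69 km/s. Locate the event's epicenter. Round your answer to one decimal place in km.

(100.9, 61.5)

Distance from S−P lag: d = Δt · v_P v_S / (v_P − v_S) = Δt · (6.04·3.69)/(6.04−3.69) ≈ 9.4841·Δt.
So d_K = 208.61, d_L = 93.78, d_M = 156.98 km.
Circle about each station: (x + 95.9)² + (y + 7.7)² = 208.61²; (x − 115.7)² + (y − 154.1)² = 93.78²; (x − 46.9)² + (y + 85.9)² = 156.98².
Subtracting the K equation from the L and M equations removes the quadratic terms:
423.2 x + 323.6 y = 62600.64
285.6 x − 156.4 y = 19197.73
Solving the 2×2 system: x ≈ 100.9, y ≈ 61.5 km.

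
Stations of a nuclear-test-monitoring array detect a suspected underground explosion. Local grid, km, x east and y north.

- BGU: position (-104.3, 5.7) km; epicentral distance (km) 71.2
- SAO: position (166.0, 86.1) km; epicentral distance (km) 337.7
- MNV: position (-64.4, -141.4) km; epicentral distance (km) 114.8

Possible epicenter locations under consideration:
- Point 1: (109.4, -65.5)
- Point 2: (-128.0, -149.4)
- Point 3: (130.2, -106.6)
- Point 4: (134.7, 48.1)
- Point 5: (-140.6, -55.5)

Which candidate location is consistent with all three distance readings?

Point 5

For each candidate, compare |candidate − station| to the reported distance:
Point 1: residuals BGU 154.0, SAO 175.9, MNV 74.9 → max 175.9 km
Point 2: residuals BGU 85.7, SAO 39.0, MNV 50.7 → max 85.7 km
Point 3: residuals BGU 188.8, SAO 141.7, MNV 82.9 → max 188.8 km
Point 4: residuals BGU 171.5, SAO 288.5, MNV 160.1 → max 288.5 km
Point 5: residuals BGU 0.0, SAO 0.0, MNV 0.0 → max 0.0 km
Only Point 5 has all residuals ≈ 0.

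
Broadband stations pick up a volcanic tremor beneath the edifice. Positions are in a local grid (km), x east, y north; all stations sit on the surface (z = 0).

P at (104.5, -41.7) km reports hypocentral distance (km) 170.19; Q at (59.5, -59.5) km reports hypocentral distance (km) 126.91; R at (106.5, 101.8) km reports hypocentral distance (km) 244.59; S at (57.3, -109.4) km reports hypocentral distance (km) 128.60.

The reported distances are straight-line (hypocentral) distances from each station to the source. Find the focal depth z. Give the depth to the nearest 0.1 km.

depth ≈ 60.2 km

Each station gives a sphere (x−x_i)² + (y−y_i)² + z² = d_i² (stations at z=0).
Subtracting the P sphere from Q and R: z² cancels, leaving linear equations in x and y:
-90.0 x − 35.6 y = 7279.85
4.0 x + 287.0 y = -21813.28
Solving: x ≈ -51.105, y ≈ -75.292 km (keep extra digits for the depth step; rounded: -51.1, -75.3).
Then from the P sphere: z² = 170.19² − (x − 104.5)² − (y + 41.7)² with x = -51.105, y = -75.292, so z ≈ 60.194 ≈ 60.2 km.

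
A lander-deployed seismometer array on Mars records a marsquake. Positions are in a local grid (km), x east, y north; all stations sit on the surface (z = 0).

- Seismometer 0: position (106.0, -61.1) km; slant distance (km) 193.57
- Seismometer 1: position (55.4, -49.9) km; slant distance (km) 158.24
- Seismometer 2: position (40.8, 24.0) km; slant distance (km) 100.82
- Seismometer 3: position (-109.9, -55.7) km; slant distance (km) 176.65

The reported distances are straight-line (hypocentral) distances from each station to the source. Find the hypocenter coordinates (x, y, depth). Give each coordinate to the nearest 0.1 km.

x ≈ -13.1 km, y ≈ 75.6 km, depth ≈ 67.8 km

Each station gives a sphere (x−x_i)² + (y−y_i)² + z² = d_i² (stations at z=0).
Subtracting the Seismometer 0 sphere from Seismometer 1 and Seismometer 2: z² cancels, leaving linear equations in x and y:
-101.2 x + 22.4 y = 3019.41
-130.4 x + 170.2 y = 14576.10
Solving: x ≈ -13.102, y ≈ 75.603 km (keep extra digits for the depth step; rounded: -13.1, 75.6).
Then from the Seismometer 0 sphere: z² = 193.57² − (x − 106.0)² − (y + 61.1)² with x = -13.102, y = 75.603, so z ≈ 67.796 ≈ 67.8 km.
Check against Seismometer 3 (with the unrounded solution): distance 176.65 ≈ 176.65 km. ✓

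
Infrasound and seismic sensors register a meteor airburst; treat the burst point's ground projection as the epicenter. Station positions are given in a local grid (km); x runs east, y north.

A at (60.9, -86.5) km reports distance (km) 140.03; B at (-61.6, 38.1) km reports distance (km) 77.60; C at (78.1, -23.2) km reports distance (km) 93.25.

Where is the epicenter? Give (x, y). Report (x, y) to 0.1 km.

Circle about each station: (x − 60.9)² + (y + 86.5)² = 140.03²; (x + 61.6)² + (y − 38.1)² = 77.60²; (x − 78.1)² + (y + 23.2)² = 93.25².
Subtracting pairs of circle equations eliminates x²+y² and gives linear equations (the radical axes):
-245.0 x + 249.2 y = 7641.75
34.4 x + 126.6 y = 6359.63
Solving the 2×2 system: x ≈ 15.6, y ≈ 46.0 km.

(15.6, 46.0)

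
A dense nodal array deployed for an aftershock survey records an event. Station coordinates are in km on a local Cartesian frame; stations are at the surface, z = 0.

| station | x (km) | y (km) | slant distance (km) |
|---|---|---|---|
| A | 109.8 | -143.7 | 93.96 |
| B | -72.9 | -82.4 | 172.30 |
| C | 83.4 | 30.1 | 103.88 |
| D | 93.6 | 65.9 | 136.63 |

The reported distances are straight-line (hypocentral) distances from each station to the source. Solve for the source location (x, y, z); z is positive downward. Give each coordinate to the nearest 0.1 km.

Each station gives a sphere (x−x_i)² + (y−y_i)² + z² = d_i² (stations at z=0).
Subtracting the A sphere from B and C: z² cancels, leaving linear equations in x and y:
-365.4 x + 122.6 y = -41460.37
-52.8 x + 347.6 y = -26806.73
Solving: x ≈ 92.294, y ≈ -63.100 km (keep extra digits for the depth step; rounded: 92.3, -63.1).
Then from the A sphere: z² = 93.96² − (x − 109.8)² − (y + 143.7)² with x = 92.294, y = -63.100, so z ≈ 45.007 ≈ 45.0 km.

x ≈ 92.3 km, y ≈ -63.1 km, depth ≈ 45.0 km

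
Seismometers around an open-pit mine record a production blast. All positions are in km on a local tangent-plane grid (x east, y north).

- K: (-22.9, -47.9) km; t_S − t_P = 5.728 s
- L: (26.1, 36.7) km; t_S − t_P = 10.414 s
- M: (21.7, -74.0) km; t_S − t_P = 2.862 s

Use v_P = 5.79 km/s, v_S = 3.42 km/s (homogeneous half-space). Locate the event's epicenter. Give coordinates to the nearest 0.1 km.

(24.9, -50.3)

Distance from S−P lag: d = Δt · v_P v_S / (v_P − v_S) = Δt · (5.79·3.42)/(5.79−3.42) ≈ 8.3552·Δt.
So d_K = 47.86, d_L = 87.01, d_M = 23.91 km.
Circle about each station: (x + 22.9)² + (y + 47.9)² = 47.86²; (x − 26.1)² + (y − 36.7)² = 87.01²; (x − 21.7)² + (y + 74.0)² = 23.91².
Subtracting the K equation from the L and M equations removes the quadratic terms:
98.0 x + 169.2 y = -6070.88
89.2 x − 52.2 y = 4846.96
Solving the 2×2 system: x ≈ 24.9, y ≈ -50.3 km.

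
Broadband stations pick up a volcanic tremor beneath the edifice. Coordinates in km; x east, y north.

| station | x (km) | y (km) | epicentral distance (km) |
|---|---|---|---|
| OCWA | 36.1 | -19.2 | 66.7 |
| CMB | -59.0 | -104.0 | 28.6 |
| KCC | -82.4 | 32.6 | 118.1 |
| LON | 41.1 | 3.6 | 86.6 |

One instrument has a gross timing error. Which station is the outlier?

CMB

Solve using three stations at a time. Using OCWA, KCC, LON (subtract circle equations pairwise → linear system) gives (x, y) ≈ (-13.6, -63.2).
Distances from that point to each station vs reported:
  OCWA: calculated 66.4 vs reported 66.7 → residual 0.3 km
  CMB: calculated 61.0 vs reported 28.6 → residual 32.4 km
  KCC: calculated 118.0 vs reported 118.1 → residual 0.1 km
  LON: calculated 86.4 vs reported 86.6 → residual 0.2 km
OCWA, KCC, LON are mutually consistent (residuals ≈ 0); CMB is off by 32.4 km.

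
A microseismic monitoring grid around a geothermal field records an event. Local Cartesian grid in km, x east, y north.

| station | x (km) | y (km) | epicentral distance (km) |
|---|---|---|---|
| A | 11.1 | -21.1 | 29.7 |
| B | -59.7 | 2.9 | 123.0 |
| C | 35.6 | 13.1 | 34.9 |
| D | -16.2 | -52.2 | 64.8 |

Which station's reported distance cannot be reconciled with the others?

B

Solve using three stations at a time. Using A, C, D (subtract circle equations pairwise → linear system) gives (x, y) ≈ (41.0, -21.6).
Distances from that point to each station vs reported:
  A: calculated 29.9 vs reported 29.7 → residual 0.2 km
  B: calculated 103.7 vs reported 123.0 → residual 19.3 km
  C: calculated 35.1 vs reported 34.9 → residual 0.2 km
  D: calculated 64.9 vs reported 64.8 → residual 0.1 km
A, C, D are mutually consistent (residuals ≈ 0); B is off by 19.3 km.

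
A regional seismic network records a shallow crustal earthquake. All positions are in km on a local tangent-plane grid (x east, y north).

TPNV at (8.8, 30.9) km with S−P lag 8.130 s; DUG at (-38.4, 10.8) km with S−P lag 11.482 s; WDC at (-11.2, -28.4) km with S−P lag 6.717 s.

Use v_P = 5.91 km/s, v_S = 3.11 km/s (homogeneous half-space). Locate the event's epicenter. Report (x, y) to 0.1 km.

Distance from S−P lag: d = Δt · v_P v_S / (v_P − v_S) = Δt · (5.91·3.11)/(5.91−3.11) ≈ 6.5643·Δt.
So d_TPNV = 53.37, d_DUG = 75.37, d_WDC = 44.09 km.
Circle about each station: (x − 8.8)² + (y − 30.9)² = 53.37²; (x + 38.4)² + (y − 10.8)² = 75.37²; (x + 11.2)² + (y + 28.4)² = 44.09².
Subtracting the TPNV equation from the DUG and WDC equations removes the quadratic terms:
-94.4 x − 40.2 y = -2273.33
-40.0 x − 118.6 y = 804.18
Solving the 2×2 system: x ≈ 31.5, y ≈ -17.4 km.
Check against TPNV (with the unrounded x, y): √((x − 8.8)²+(y − 30.9)²) = 53.37 ≈ 53.37 km. ✓

(31.5, -17.4)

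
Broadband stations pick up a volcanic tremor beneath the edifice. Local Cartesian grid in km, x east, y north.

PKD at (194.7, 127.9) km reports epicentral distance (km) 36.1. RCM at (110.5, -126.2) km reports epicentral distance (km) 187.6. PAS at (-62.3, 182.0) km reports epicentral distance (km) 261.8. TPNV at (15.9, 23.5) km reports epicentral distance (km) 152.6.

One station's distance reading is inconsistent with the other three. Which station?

PKD

Solve using three stations at a time. Using RCM, PAS, TPNV (subtract circle equations pairwise → linear system) gives (x, y) ≈ (165.7, 53.2).
Distances from that point to each station vs reported:
  PKD: calculated 80.1 vs reported 36.1 → residual 44.0 km
  RCM: calculated 187.7 vs reported 187.6 → residual 0.1 km
  PAS: calculated 261.9 vs reported 261.8 → residual 0.1 km
  TPNV: calculated 152.7 vs reported 152.6 → residual 0.1 km
RCM, PAS, TPNV are mutually consistent (residuals ≈ 0); PKD is off by 44.0 km.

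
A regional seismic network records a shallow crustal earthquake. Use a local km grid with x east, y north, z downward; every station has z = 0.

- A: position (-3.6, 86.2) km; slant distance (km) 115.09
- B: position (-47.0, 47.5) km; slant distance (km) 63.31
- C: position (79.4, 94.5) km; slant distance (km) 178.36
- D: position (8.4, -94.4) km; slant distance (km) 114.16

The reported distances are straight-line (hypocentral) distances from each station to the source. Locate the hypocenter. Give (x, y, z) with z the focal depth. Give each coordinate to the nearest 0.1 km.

(-64.0, -9.1, 22.7)

Each station gives a sphere (x−x_i)² + (y−y_i)² + z² = d_i² (stations at z=0).
Subtracting the A sphere from B and C: z² cancels, leaving linear equations in x and y:
-86.8 x − 77.4 y = 6259.40
166.0 x + 16.6 y = -10775.37
Solving: x ≈ -64.002, y ≈ -9.096 km (keep extra digits for the depth step; rounded: -64.0, -9.1).
Then from the A sphere: z² = 115.09² − (x + 3.6)² − (y − 86.2)² with x = -64.002, y = -9.096, so z ≈ 22.715 ≈ 22.7 km.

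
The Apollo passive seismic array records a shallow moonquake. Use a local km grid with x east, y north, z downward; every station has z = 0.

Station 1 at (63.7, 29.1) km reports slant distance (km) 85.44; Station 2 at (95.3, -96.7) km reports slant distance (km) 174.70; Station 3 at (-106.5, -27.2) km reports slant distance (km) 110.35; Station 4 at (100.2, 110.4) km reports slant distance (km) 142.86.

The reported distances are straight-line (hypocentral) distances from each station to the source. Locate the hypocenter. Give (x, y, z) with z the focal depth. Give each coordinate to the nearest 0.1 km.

x ≈ -18.0 km, y ≈ 34.0 km, depth ≈ 24.5 km

Each station gives a sphere (x−x_i)² + (y−y_i)² + z² = d_i² (stations at z=0).
Subtracting the Station 1 sphere from Station 2 and Station 3: z² cancels, leaving linear equations in x and y:
63.2 x − 251.6 y = -9691.62
-340.4 x − 112.6 y = 2300.46
Solving: x ≈ -18.004, y ≈ 33.997 km (keep extra digits for the depth step; rounded: -18.0, 34.0).
Then from the Station 1 sphere: z² = 85.44² − (x − 63.7)² − (y − 29.1)² with x = -18.004, y = 33.997, so z ≈ 24.504 ≈ 24.5 km.
Check against Station 4 (with the unrounded solution): distance 142.86 ≈ 142.86 km. ✓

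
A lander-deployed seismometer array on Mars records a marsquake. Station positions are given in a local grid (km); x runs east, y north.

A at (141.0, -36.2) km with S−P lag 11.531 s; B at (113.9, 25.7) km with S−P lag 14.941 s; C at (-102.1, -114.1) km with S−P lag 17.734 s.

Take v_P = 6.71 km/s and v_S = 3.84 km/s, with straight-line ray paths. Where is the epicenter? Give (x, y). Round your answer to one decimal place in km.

x ≈ 56.0 km, y ≈ -95.3 km

Distance from S−P lag: d = Δt · v_P v_S / (v_P − v_S) = Δt · (6.71·3.84)/(6.71−3.84) ≈ 8.9778·Δt.
So d_A = 103.52, d_B = 134.14, d_C = 159.21 km.
Circle about each station: (x − 141.0)² + (y + 36.2)² = 103.52²; (x − 113.9)² + (y − 25.7)² = 134.14²; (x + 102.1)² + (y + 114.1)² = 159.21².
Subtracting the A equation from the B and C equations removes the quadratic terms:
-54.2 x + 123.8 y = -14834.89
-486.2 x − 155.8 y = -12379.65
Solving the 2×2 system: x ≈ 56.0, y ≈ -95.3 km.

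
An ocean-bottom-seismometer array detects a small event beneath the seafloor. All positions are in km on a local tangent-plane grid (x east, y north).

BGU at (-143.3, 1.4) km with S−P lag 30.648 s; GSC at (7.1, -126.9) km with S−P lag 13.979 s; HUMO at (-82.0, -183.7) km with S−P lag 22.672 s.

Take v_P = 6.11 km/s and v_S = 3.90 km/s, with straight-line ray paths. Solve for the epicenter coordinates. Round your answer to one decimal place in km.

(157.6, -135.2)

Distance from S−P lag: d = Δt · v_P v_S / (v_P − v_S) = Δt · (6.11·3.90)/(6.11−3.90) ≈ 10.7824·Δt.
So d_BGU = 330.46, d_GSC = 150.73, d_HUMO = 244.46 km.
Circle about each station: (x + 143.3)² + (y − 1.4)² = 330.46²; (x − 7.1)² + (y + 126.9)² = 150.73²; (x + 82.0)² + (y + 183.7)² = 244.46².
Subtracting the BGU equation from the GSC and HUMO equations removes the quadratic terms:
300.8 x − 256.6 y = 82101.45
122.6 x − 370.2 y = 69375.96
Solving the 2×2 system: x ≈ 157.6, y ≈ -135.2 km.
Check against BGU (with the unrounded x, y): √((x + 143.3)²+(y − 1.4)²) = 330.46 ≈ 330.46 km. ✓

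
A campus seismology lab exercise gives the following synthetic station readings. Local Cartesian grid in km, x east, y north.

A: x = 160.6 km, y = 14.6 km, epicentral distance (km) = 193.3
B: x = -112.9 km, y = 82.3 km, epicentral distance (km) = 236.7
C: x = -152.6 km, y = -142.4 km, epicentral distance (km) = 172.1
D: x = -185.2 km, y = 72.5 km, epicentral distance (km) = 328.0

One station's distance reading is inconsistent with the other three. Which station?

Solve using three stations at a time. Using A, B, C (subtract circle equations pairwise → linear system) gives (x, y) ≈ (17.4, -115.3).
Distances from that point to each station vs reported:
  A: calculated 193.4 vs reported 193.3 → residual 0.1 km
  B: calculated 236.7 vs reported 236.7 → residual 0.0 km
  C: calculated 172.2 vs reported 172.1 → residual 0.1 km
  D: calculated 276.3 vs reported 328.0 → residual 51.7 km
A, B, C are mutually consistent (residuals ≈ 0); D is off by 51.7 km.

D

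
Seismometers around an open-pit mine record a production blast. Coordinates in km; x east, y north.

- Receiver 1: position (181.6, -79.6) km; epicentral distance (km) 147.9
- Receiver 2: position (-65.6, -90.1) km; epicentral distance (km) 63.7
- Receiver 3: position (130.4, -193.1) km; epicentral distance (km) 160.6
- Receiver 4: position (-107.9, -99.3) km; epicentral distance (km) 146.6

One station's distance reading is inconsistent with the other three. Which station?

Solve using three stations at a time. Using Receiver 1, Receiver 3, Receiver 4 (subtract circle equations pairwise → linear system) gives (x, y) ≈ (34.5, -64.3).
Distances from that point to each station vs reported:
  Receiver 1: calculated 147.9 vs reported 147.9 → residual 0.0 km
  Receiver 2: calculated 103.4 vs reported 63.7 → residual 39.7 km
  Receiver 3: calculated 160.6 vs reported 160.6 → residual 0.0 km
  Receiver 4: calculated 146.6 vs reported 146.6 → residual 0.0 km
Receiver 1, Receiver 3, Receiver 4 are mutually consistent (residuals ≈ 0); Receiver 2 is off by 39.7 km.

Receiver 2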